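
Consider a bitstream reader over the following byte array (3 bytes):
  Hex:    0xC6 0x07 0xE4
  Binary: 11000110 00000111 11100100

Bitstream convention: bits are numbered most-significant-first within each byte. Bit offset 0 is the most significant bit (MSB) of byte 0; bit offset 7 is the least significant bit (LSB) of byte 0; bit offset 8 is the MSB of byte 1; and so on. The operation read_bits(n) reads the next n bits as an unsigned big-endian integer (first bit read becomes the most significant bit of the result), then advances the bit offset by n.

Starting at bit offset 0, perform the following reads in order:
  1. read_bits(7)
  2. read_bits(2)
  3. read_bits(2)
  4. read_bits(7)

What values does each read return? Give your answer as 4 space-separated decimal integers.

Answer: 99 0 0 31

Derivation:
Read 1: bits[0:7] width=7 -> value=99 (bin 1100011); offset now 7 = byte 0 bit 7; 17 bits remain
Read 2: bits[7:9] width=2 -> value=0 (bin 00); offset now 9 = byte 1 bit 1; 15 bits remain
Read 3: bits[9:11] width=2 -> value=0 (bin 00); offset now 11 = byte 1 bit 3; 13 bits remain
Read 4: bits[11:18] width=7 -> value=31 (bin 0011111); offset now 18 = byte 2 bit 2; 6 bits remain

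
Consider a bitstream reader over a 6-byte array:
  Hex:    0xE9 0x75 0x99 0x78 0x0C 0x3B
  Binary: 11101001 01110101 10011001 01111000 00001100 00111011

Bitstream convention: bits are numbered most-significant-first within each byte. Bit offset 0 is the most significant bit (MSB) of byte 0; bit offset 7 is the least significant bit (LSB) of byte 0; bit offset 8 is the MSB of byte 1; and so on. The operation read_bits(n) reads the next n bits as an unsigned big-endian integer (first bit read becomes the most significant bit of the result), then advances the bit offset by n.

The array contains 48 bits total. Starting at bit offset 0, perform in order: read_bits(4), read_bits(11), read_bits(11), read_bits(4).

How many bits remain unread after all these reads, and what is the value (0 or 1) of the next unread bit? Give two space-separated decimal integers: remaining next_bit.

Read 1: bits[0:4] width=4 -> value=14 (bin 1110); offset now 4 = byte 0 bit 4; 44 bits remain
Read 2: bits[4:15] width=11 -> value=1210 (bin 10010111010); offset now 15 = byte 1 bit 7; 33 bits remain
Read 3: bits[15:26] width=11 -> value=1637 (bin 11001100101); offset now 26 = byte 3 bit 2; 22 bits remain
Read 4: bits[26:30] width=4 -> value=14 (bin 1110); offset now 30 = byte 3 bit 6; 18 bits remain

Answer: 18 0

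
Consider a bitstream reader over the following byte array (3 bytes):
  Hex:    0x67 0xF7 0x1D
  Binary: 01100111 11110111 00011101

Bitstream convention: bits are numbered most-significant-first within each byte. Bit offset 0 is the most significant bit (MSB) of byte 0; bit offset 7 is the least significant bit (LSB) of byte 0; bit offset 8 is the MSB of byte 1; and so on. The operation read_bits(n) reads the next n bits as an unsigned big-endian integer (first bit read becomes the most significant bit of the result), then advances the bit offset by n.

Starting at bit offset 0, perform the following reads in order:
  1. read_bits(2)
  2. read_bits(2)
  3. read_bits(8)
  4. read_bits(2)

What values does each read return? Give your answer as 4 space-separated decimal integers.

Answer: 1 2 127 1

Derivation:
Read 1: bits[0:2] width=2 -> value=1 (bin 01); offset now 2 = byte 0 bit 2; 22 bits remain
Read 2: bits[2:4] width=2 -> value=2 (bin 10); offset now 4 = byte 0 bit 4; 20 bits remain
Read 3: bits[4:12] width=8 -> value=127 (bin 01111111); offset now 12 = byte 1 bit 4; 12 bits remain
Read 4: bits[12:14] width=2 -> value=1 (bin 01); offset now 14 = byte 1 bit 6; 10 bits remain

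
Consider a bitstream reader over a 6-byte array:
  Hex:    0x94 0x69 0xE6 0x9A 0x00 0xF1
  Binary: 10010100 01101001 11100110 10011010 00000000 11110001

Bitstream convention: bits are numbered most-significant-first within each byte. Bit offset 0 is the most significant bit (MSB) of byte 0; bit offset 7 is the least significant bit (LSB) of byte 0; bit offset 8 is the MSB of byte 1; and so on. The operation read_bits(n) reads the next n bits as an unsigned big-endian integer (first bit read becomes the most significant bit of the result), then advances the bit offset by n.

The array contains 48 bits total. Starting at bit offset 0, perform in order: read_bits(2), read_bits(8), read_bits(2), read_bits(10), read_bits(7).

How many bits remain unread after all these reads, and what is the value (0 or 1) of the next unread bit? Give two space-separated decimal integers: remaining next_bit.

Answer: 19 0

Derivation:
Read 1: bits[0:2] width=2 -> value=2 (bin 10); offset now 2 = byte 0 bit 2; 46 bits remain
Read 2: bits[2:10] width=8 -> value=81 (bin 01010001); offset now 10 = byte 1 bit 2; 38 bits remain
Read 3: bits[10:12] width=2 -> value=2 (bin 10); offset now 12 = byte 1 bit 4; 36 bits remain
Read 4: bits[12:22] width=10 -> value=633 (bin 1001111001); offset now 22 = byte 2 bit 6; 26 bits remain
Read 5: bits[22:29] width=7 -> value=83 (bin 1010011); offset now 29 = byte 3 bit 5; 19 bits remain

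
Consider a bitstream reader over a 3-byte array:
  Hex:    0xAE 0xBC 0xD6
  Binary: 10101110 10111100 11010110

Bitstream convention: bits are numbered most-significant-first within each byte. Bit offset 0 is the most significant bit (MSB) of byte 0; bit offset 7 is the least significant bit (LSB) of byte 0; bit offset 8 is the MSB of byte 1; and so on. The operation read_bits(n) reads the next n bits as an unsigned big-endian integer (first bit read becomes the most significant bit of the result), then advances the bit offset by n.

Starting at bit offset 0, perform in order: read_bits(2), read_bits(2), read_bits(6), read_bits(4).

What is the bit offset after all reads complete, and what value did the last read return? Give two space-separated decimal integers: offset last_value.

Answer: 14 15

Derivation:
Read 1: bits[0:2] width=2 -> value=2 (bin 10); offset now 2 = byte 0 bit 2; 22 bits remain
Read 2: bits[2:4] width=2 -> value=2 (bin 10); offset now 4 = byte 0 bit 4; 20 bits remain
Read 3: bits[4:10] width=6 -> value=58 (bin 111010); offset now 10 = byte 1 bit 2; 14 bits remain
Read 4: bits[10:14] width=4 -> value=15 (bin 1111); offset now 14 = byte 1 bit 6; 10 bits remain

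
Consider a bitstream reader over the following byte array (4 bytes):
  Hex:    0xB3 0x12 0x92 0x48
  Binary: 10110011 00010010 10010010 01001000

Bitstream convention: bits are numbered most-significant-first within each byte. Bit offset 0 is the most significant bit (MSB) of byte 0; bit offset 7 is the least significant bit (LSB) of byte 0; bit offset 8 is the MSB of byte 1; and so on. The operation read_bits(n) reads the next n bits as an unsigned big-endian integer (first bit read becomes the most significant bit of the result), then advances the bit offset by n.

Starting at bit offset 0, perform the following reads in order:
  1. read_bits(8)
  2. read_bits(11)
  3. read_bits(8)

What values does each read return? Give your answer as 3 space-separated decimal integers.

Answer: 179 148 146

Derivation:
Read 1: bits[0:8] width=8 -> value=179 (bin 10110011); offset now 8 = byte 1 bit 0; 24 bits remain
Read 2: bits[8:19] width=11 -> value=148 (bin 00010010100); offset now 19 = byte 2 bit 3; 13 bits remain
Read 3: bits[19:27] width=8 -> value=146 (bin 10010010); offset now 27 = byte 3 bit 3; 5 bits remain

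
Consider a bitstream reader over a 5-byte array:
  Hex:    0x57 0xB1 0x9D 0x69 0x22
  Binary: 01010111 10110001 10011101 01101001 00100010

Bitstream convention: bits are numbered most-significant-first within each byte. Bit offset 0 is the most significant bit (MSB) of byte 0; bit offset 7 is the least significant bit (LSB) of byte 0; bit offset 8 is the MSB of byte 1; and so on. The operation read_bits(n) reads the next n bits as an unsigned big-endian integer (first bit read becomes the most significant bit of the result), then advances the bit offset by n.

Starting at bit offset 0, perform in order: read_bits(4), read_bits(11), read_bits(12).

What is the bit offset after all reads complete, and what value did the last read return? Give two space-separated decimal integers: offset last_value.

Read 1: bits[0:4] width=4 -> value=5 (bin 0101); offset now 4 = byte 0 bit 4; 36 bits remain
Read 2: bits[4:15] width=11 -> value=984 (bin 01111011000); offset now 15 = byte 1 bit 7; 25 bits remain
Read 3: bits[15:27] width=12 -> value=3307 (bin 110011101011); offset now 27 = byte 3 bit 3; 13 bits remain

Answer: 27 3307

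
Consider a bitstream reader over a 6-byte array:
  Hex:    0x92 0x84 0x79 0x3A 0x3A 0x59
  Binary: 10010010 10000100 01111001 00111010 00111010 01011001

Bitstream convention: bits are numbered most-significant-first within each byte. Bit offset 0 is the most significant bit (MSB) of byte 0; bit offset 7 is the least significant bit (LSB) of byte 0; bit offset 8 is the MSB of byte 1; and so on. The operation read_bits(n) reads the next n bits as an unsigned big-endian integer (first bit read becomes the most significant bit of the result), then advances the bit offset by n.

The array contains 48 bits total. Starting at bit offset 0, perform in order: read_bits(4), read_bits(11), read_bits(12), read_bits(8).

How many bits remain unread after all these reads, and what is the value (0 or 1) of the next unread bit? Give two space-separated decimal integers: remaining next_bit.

Answer: 13 1

Derivation:
Read 1: bits[0:4] width=4 -> value=9 (bin 1001); offset now 4 = byte 0 bit 4; 44 bits remain
Read 2: bits[4:15] width=11 -> value=322 (bin 00101000010); offset now 15 = byte 1 bit 7; 33 bits remain
Read 3: bits[15:27] width=12 -> value=969 (bin 001111001001); offset now 27 = byte 3 bit 3; 21 bits remain
Read 4: bits[27:35] width=8 -> value=209 (bin 11010001); offset now 35 = byte 4 bit 3; 13 bits remain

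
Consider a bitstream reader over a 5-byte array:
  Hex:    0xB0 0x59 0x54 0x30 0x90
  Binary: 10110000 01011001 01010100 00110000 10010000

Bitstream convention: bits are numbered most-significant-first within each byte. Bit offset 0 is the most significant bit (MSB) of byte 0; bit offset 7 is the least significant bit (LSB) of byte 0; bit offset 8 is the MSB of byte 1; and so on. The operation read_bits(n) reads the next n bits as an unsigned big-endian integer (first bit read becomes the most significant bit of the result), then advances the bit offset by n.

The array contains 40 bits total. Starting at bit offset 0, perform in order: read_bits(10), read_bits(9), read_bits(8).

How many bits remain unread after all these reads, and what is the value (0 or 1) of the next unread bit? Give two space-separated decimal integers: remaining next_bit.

Answer: 13 1

Derivation:
Read 1: bits[0:10] width=10 -> value=705 (bin 1011000001); offset now 10 = byte 1 bit 2; 30 bits remain
Read 2: bits[10:19] width=9 -> value=202 (bin 011001010); offset now 19 = byte 2 bit 3; 21 bits remain
Read 3: bits[19:27] width=8 -> value=161 (bin 10100001); offset now 27 = byte 3 bit 3; 13 bits remain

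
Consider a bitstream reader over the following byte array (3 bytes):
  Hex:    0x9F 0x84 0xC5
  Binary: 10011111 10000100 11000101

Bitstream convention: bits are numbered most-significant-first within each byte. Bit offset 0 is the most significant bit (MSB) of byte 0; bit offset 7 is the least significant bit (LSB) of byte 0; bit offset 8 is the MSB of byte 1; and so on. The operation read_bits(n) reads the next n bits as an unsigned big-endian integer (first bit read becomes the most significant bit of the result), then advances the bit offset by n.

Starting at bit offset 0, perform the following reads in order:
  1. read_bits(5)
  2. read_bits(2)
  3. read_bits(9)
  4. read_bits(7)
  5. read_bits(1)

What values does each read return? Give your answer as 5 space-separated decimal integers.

Read 1: bits[0:5] width=5 -> value=19 (bin 10011); offset now 5 = byte 0 bit 5; 19 bits remain
Read 2: bits[5:7] width=2 -> value=3 (bin 11); offset now 7 = byte 0 bit 7; 17 bits remain
Read 3: bits[7:16] width=9 -> value=388 (bin 110000100); offset now 16 = byte 2 bit 0; 8 bits remain
Read 4: bits[16:23] width=7 -> value=98 (bin 1100010); offset now 23 = byte 2 bit 7; 1 bits remain
Read 5: bits[23:24] width=1 -> value=1 (bin 1); offset now 24 = byte 3 bit 0; 0 bits remain

Answer: 19 3 388 98 1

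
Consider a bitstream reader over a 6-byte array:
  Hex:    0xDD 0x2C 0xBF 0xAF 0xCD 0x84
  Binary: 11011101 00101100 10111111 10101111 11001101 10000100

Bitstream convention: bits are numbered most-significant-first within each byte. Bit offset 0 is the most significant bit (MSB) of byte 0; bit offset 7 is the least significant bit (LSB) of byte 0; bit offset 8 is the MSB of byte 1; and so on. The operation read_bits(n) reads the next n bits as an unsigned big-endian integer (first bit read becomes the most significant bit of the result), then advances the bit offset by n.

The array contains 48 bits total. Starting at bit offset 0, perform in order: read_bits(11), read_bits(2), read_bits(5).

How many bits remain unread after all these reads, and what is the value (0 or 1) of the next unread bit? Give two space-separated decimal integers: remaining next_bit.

Answer: 30 1

Derivation:
Read 1: bits[0:11] width=11 -> value=1769 (bin 11011101001); offset now 11 = byte 1 bit 3; 37 bits remain
Read 2: bits[11:13] width=2 -> value=1 (bin 01); offset now 13 = byte 1 bit 5; 35 bits remain
Read 3: bits[13:18] width=5 -> value=18 (bin 10010); offset now 18 = byte 2 bit 2; 30 bits remain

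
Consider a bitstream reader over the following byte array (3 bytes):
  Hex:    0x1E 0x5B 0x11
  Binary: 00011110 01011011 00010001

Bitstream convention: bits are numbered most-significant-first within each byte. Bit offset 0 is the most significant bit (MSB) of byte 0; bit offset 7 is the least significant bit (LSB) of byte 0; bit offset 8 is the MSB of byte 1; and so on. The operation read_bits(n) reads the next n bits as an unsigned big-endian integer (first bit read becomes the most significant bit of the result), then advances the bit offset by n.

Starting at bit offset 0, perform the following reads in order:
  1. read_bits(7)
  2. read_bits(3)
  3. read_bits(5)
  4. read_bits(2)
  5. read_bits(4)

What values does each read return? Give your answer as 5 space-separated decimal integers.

Answer: 15 1 13 2 2

Derivation:
Read 1: bits[0:7] width=7 -> value=15 (bin 0001111); offset now 7 = byte 0 bit 7; 17 bits remain
Read 2: bits[7:10] width=3 -> value=1 (bin 001); offset now 10 = byte 1 bit 2; 14 bits remain
Read 3: bits[10:15] width=5 -> value=13 (bin 01101); offset now 15 = byte 1 bit 7; 9 bits remain
Read 4: bits[15:17] width=2 -> value=2 (bin 10); offset now 17 = byte 2 bit 1; 7 bits remain
Read 5: bits[17:21] width=4 -> value=2 (bin 0010); offset now 21 = byte 2 bit 5; 3 bits remain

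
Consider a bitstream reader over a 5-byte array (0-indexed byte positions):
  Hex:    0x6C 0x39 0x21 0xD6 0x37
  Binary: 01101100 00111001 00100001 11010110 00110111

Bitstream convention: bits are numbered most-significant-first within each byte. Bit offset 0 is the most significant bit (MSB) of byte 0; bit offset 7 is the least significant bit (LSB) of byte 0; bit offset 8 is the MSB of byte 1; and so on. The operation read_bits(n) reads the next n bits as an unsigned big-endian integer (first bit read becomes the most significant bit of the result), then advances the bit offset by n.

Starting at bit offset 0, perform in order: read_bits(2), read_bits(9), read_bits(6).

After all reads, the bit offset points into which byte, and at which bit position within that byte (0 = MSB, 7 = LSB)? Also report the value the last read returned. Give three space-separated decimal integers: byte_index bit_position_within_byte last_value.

Answer: 2 1 50

Derivation:
Read 1: bits[0:2] width=2 -> value=1 (bin 01); offset now 2 = byte 0 bit 2; 38 bits remain
Read 2: bits[2:11] width=9 -> value=353 (bin 101100001); offset now 11 = byte 1 bit 3; 29 bits remain
Read 3: bits[11:17] width=6 -> value=50 (bin 110010); offset now 17 = byte 2 bit 1; 23 bits remain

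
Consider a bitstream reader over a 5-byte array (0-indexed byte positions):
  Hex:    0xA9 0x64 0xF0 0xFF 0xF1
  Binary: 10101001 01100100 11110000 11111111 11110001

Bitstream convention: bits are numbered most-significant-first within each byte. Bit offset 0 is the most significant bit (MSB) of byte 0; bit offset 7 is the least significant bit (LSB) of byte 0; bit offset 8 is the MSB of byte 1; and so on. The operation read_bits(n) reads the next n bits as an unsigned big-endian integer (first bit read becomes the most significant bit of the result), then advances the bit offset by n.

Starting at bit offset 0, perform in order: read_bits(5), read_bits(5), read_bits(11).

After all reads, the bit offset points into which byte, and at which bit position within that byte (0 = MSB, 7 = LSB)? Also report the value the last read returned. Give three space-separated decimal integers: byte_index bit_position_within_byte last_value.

Answer: 2 5 1182

Derivation:
Read 1: bits[0:5] width=5 -> value=21 (bin 10101); offset now 5 = byte 0 bit 5; 35 bits remain
Read 2: bits[5:10] width=5 -> value=5 (bin 00101); offset now 10 = byte 1 bit 2; 30 bits remain
Read 3: bits[10:21] width=11 -> value=1182 (bin 10010011110); offset now 21 = byte 2 bit 5; 19 bits remain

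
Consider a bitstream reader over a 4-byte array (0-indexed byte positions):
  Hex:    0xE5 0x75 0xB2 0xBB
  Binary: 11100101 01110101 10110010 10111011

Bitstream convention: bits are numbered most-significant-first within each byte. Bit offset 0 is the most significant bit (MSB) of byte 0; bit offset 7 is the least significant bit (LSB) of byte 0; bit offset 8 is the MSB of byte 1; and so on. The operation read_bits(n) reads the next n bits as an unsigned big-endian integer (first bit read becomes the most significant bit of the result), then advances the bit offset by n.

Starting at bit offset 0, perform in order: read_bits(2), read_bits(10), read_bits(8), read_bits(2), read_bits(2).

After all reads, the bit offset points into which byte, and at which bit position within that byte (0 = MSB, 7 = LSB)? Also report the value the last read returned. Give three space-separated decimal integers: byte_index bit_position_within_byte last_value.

Read 1: bits[0:2] width=2 -> value=3 (bin 11); offset now 2 = byte 0 bit 2; 30 bits remain
Read 2: bits[2:12] width=10 -> value=599 (bin 1001010111); offset now 12 = byte 1 bit 4; 20 bits remain
Read 3: bits[12:20] width=8 -> value=91 (bin 01011011); offset now 20 = byte 2 bit 4; 12 bits remain
Read 4: bits[20:22] width=2 -> value=0 (bin 00); offset now 22 = byte 2 bit 6; 10 bits remain
Read 5: bits[22:24] width=2 -> value=2 (bin 10); offset now 24 = byte 3 bit 0; 8 bits remain

Answer: 3 0 2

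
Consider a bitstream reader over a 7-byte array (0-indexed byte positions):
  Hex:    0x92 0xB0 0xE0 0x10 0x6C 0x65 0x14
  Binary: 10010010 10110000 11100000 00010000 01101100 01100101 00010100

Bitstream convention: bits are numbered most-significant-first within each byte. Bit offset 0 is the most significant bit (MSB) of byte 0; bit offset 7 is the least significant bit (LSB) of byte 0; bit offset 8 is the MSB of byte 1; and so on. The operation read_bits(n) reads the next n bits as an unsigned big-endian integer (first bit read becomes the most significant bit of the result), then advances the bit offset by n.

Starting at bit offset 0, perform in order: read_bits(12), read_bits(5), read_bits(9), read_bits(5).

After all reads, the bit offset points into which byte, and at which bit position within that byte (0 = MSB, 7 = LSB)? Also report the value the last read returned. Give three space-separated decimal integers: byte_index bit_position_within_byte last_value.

Answer: 3 7 8

Derivation:
Read 1: bits[0:12] width=12 -> value=2347 (bin 100100101011); offset now 12 = byte 1 bit 4; 44 bits remain
Read 2: bits[12:17] width=5 -> value=1 (bin 00001); offset now 17 = byte 2 bit 1; 39 bits remain
Read 3: bits[17:26] width=9 -> value=384 (bin 110000000); offset now 26 = byte 3 bit 2; 30 bits remain
Read 4: bits[26:31] width=5 -> value=8 (bin 01000); offset now 31 = byte 3 bit 7; 25 bits remain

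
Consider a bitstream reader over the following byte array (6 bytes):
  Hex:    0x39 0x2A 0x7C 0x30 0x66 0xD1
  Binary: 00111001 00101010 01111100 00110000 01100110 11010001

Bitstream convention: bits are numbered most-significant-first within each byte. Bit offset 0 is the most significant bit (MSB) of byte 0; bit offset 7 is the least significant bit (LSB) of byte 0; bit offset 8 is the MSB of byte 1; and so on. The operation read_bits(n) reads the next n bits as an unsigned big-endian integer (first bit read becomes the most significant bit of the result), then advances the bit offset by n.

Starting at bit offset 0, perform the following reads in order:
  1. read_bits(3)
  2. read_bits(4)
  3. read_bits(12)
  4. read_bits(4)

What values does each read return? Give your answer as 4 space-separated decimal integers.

Answer: 1 12 2387 14

Derivation:
Read 1: bits[0:3] width=3 -> value=1 (bin 001); offset now 3 = byte 0 bit 3; 45 bits remain
Read 2: bits[3:7] width=4 -> value=12 (bin 1100); offset now 7 = byte 0 bit 7; 41 bits remain
Read 3: bits[7:19] width=12 -> value=2387 (bin 100101010011); offset now 19 = byte 2 bit 3; 29 bits remain
Read 4: bits[19:23] width=4 -> value=14 (bin 1110); offset now 23 = byte 2 bit 7; 25 bits remain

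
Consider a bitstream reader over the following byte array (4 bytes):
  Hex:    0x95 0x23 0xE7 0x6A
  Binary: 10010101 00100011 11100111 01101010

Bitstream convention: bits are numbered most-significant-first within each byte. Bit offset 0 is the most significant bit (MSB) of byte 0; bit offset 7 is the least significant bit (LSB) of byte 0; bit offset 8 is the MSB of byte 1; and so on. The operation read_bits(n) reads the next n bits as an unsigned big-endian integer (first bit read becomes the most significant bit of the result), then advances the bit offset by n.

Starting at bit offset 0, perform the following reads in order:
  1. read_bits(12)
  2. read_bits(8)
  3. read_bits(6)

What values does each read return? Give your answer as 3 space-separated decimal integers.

Read 1: bits[0:12] width=12 -> value=2386 (bin 100101010010); offset now 12 = byte 1 bit 4; 20 bits remain
Read 2: bits[12:20] width=8 -> value=62 (bin 00111110); offset now 20 = byte 2 bit 4; 12 bits remain
Read 3: bits[20:26] width=6 -> value=29 (bin 011101); offset now 26 = byte 3 bit 2; 6 bits remain

Answer: 2386 62 29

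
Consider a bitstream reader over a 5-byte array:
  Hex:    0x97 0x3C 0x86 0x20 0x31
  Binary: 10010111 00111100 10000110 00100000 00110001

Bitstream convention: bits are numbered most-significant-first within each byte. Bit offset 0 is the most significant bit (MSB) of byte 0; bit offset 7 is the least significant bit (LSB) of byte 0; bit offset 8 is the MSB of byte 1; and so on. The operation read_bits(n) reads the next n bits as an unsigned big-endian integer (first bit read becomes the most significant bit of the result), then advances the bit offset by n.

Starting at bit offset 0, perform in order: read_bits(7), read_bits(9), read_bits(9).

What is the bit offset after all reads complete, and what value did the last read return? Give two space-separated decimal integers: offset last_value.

Answer: 25 268

Derivation:
Read 1: bits[0:7] width=7 -> value=75 (bin 1001011); offset now 7 = byte 0 bit 7; 33 bits remain
Read 2: bits[7:16] width=9 -> value=316 (bin 100111100); offset now 16 = byte 2 bit 0; 24 bits remain
Read 3: bits[16:25] width=9 -> value=268 (bin 100001100); offset now 25 = byte 3 bit 1; 15 bits remain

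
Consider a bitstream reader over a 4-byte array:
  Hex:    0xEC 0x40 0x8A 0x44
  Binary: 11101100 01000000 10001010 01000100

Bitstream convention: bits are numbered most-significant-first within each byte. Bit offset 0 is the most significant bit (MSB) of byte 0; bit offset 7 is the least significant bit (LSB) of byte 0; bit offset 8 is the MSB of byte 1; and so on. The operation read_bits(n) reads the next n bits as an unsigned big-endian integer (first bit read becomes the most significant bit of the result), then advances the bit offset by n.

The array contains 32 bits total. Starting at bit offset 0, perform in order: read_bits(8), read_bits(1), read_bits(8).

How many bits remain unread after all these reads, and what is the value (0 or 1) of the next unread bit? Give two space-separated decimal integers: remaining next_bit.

Read 1: bits[0:8] width=8 -> value=236 (bin 11101100); offset now 8 = byte 1 bit 0; 24 bits remain
Read 2: bits[8:9] width=1 -> value=0 (bin 0); offset now 9 = byte 1 bit 1; 23 bits remain
Read 3: bits[9:17] width=8 -> value=129 (bin 10000001); offset now 17 = byte 2 bit 1; 15 bits remain

Answer: 15 0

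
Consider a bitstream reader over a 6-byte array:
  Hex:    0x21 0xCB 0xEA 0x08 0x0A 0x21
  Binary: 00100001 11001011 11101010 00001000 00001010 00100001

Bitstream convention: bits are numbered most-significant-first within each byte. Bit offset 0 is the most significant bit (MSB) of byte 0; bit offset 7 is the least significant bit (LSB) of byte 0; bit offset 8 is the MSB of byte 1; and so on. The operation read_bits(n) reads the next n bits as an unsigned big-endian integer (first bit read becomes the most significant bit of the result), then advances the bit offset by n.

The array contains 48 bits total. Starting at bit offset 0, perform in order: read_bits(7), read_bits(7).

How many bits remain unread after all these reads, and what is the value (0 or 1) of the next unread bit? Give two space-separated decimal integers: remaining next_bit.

Read 1: bits[0:7] width=7 -> value=16 (bin 0010000); offset now 7 = byte 0 bit 7; 41 bits remain
Read 2: bits[7:14] width=7 -> value=114 (bin 1110010); offset now 14 = byte 1 bit 6; 34 bits remain

Answer: 34 1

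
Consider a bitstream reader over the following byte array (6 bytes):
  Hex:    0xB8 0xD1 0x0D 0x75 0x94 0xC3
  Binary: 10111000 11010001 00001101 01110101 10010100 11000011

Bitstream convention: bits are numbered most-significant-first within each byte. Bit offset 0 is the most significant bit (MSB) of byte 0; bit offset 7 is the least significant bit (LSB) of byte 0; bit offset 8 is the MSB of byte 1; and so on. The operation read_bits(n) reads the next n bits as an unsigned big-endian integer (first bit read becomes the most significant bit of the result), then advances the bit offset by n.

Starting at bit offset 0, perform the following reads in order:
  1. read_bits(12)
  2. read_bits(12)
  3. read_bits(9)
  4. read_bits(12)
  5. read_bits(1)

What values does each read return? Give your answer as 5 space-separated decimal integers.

Answer: 2957 269 235 664 0

Derivation:
Read 1: bits[0:12] width=12 -> value=2957 (bin 101110001101); offset now 12 = byte 1 bit 4; 36 bits remain
Read 2: bits[12:24] width=12 -> value=269 (bin 000100001101); offset now 24 = byte 3 bit 0; 24 bits remain
Read 3: bits[24:33] width=9 -> value=235 (bin 011101011); offset now 33 = byte 4 bit 1; 15 bits remain
Read 4: bits[33:45] width=12 -> value=664 (bin 001010011000); offset now 45 = byte 5 bit 5; 3 bits remain
Read 5: bits[45:46] width=1 -> value=0 (bin 0); offset now 46 = byte 5 bit 6; 2 bits remain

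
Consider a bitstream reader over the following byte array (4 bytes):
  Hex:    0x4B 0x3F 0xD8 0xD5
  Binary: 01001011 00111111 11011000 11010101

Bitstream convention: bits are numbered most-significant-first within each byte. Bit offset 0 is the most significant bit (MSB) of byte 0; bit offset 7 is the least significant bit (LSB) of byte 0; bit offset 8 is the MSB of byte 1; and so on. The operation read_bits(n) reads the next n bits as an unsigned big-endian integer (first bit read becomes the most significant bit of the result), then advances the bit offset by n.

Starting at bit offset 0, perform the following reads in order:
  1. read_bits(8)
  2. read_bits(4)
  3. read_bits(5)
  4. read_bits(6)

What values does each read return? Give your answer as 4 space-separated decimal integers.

Answer: 75 3 31 44

Derivation:
Read 1: bits[0:8] width=8 -> value=75 (bin 01001011); offset now 8 = byte 1 bit 0; 24 bits remain
Read 2: bits[8:12] width=4 -> value=3 (bin 0011); offset now 12 = byte 1 bit 4; 20 bits remain
Read 3: bits[12:17] width=5 -> value=31 (bin 11111); offset now 17 = byte 2 bit 1; 15 bits remain
Read 4: bits[17:23] width=6 -> value=44 (bin 101100); offset now 23 = byte 2 bit 7; 9 bits remain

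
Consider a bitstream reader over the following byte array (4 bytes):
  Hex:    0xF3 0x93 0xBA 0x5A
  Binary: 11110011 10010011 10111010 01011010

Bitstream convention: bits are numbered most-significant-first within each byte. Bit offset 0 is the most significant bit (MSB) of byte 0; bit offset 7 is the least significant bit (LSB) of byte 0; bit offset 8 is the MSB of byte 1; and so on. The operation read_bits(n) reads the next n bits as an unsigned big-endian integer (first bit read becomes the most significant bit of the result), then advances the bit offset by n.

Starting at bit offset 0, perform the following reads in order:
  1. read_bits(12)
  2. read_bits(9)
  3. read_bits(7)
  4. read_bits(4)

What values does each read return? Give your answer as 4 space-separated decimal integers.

Answer: 3897 119 37 10

Derivation:
Read 1: bits[0:12] width=12 -> value=3897 (bin 111100111001); offset now 12 = byte 1 bit 4; 20 bits remain
Read 2: bits[12:21] width=9 -> value=119 (bin 001110111); offset now 21 = byte 2 bit 5; 11 bits remain
Read 3: bits[21:28] width=7 -> value=37 (bin 0100101); offset now 28 = byte 3 bit 4; 4 bits remain
Read 4: bits[28:32] width=4 -> value=10 (bin 1010); offset now 32 = byte 4 bit 0; 0 bits remain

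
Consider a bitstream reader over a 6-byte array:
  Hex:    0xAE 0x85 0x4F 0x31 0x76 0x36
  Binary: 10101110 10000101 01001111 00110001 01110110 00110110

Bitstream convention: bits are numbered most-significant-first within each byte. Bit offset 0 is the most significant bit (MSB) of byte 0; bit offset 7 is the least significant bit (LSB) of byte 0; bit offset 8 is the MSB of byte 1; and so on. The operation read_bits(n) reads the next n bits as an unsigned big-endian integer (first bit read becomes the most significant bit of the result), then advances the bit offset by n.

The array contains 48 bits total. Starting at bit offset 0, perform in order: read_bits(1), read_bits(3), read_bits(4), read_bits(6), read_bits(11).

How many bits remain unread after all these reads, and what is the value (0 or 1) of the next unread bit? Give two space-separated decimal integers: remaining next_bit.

Read 1: bits[0:1] width=1 -> value=1 (bin 1); offset now 1 = byte 0 bit 1; 47 bits remain
Read 2: bits[1:4] width=3 -> value=2 (bin 010); offset now 4 = byte 0 bit 4; 44 bits remain
Read 3: bits[4:8] width=4 -> value=14 (bin 1110); offset now 8 = byte 1 bit 0; 40 bits remain
Read 4: bits[8:14] width=6 -> value=33 (bin 100001); offset now 14 = byte 1 bit 6; 34 bits remain
Read 5: bits[14:25] width=11 -> value=670 (bin 01010011110); offset now 25 = byte 3 bit 1; 23 bits remain

Answer: 23 0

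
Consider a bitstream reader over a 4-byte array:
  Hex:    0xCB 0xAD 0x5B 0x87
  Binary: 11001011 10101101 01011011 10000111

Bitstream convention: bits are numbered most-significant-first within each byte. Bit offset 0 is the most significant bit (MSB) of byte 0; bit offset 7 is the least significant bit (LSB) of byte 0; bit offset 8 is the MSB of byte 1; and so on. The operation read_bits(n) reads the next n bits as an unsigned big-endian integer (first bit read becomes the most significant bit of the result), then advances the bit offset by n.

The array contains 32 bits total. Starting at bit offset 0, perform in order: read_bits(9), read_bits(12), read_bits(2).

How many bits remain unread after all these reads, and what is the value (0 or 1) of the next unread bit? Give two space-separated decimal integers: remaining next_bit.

Read 1: bits[0:9] width=9 -> value=407 (bin 110010111); offset now 9 = byte 1 bit 1; 23 bits remain
Read 2: bits[9:21] width=12 -> value=1451 (bin 010110101011); offset now 21 = byte 2 bit 5; 11 bits remain
Read 3: bits[21:23] width=2 -> value=1 (bin 01); offset now 23 = byte 2 bit 7; 9 bits remain

Answer: 9 1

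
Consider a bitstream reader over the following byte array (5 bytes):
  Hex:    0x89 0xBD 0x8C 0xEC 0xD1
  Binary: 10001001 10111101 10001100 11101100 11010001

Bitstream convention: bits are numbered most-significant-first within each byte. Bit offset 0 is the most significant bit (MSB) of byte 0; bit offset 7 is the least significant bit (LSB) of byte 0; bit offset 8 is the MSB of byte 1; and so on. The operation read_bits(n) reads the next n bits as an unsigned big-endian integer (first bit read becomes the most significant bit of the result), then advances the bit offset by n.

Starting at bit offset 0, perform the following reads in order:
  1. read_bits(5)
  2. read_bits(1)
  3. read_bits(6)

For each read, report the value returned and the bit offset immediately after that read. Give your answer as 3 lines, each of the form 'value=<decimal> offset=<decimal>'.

Read 1: bits[0:5] width=5 -> value=17 (bin 10001); offset now 5 = byte 0 bit 5; 35 bits remain
Read 2: bits[5:6] width=1 -> value=0 (bin 0); offset now 6 = byte 0 bit 6; 34 bits remain
Read 3: bits[6:12] width=6 -> value=27 (bin 011011); offset now 12 = byte 1 bit 4; 28 bits remain

Answer: value=17 offset=5
value=0 offset=6
value=27 offset=12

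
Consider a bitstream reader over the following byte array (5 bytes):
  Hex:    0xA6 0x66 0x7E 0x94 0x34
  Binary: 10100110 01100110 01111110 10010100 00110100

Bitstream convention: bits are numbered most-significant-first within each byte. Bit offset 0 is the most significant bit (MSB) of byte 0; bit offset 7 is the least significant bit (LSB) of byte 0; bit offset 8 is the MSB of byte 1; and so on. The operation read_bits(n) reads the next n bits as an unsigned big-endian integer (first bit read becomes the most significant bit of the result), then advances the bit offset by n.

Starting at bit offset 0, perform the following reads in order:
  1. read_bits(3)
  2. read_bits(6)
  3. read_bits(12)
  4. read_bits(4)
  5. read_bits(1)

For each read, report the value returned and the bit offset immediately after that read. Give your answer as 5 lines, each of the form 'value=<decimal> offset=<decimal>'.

Answer: value=5 offset=3
value=12 offset=9
value=3279 offset=21
value=13 offset=25
value=0 offset=26

Derivation:
Read 1: bits[0:3] width=3 -> value=5 (bin 101); offset now 3 = byte 0 bit 3; 37 bits remain
Read 2: bits[3:9] width=6 -> value=12 (bin 001100); offset now 9 = byte 1 bit 1; 31 bits remain
Read 3: bits[9:21] width=12 -> value=3279 (bin 110011001111); offset now 21 = byte 2 bit 5; 19 bits remain
Read 4: bits[21:25] width=4 -> value=13 (bin 1101); offset now 25 = byte 3 bit 1; 15 bits remain
Read 5: bits[25:26] width=1 -> value=0 (bin 0); offset now 26 = byte 3 bit 2; 14 bits remain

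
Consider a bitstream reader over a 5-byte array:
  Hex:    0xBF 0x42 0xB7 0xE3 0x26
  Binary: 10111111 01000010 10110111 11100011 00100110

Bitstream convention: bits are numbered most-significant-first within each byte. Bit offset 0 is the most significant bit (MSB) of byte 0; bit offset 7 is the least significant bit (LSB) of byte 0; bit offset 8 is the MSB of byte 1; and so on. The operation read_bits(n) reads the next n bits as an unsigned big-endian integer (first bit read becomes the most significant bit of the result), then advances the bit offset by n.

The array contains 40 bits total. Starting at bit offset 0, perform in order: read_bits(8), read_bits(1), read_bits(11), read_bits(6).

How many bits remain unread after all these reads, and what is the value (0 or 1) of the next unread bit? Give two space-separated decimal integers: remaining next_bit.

Answer: 14 1

Derivation:
Read 1: bits[0:8] width=8 -> value=191 (bin 10111111); offset now 8 = byte 1 bit 0; 32 bits remain
Read 2: bits[8:9] width=1 -> value=0 (bin 0); offset now 9 = byte 1 bit 1; 31 bits remain
Read 3: bits[9:20] width=11 -> value=1067 (bin 10000101011); offset now 20 = byte 2 bit 4; 20 bits remain
Read 4: bits[20:26] width=6 -> value=31 (bin 011111); offset now 26 = byte 3 bit 2; 14 bits remain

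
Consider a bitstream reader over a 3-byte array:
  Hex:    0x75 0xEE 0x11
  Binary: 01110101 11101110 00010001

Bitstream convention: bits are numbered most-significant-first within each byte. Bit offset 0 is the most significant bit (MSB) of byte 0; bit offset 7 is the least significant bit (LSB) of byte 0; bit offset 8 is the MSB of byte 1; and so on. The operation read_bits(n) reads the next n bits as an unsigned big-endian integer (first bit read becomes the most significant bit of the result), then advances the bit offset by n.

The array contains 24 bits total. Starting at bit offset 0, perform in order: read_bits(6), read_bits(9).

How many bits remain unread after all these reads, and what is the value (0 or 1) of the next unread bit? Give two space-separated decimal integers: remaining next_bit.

Read 1: bits[0:6] width=6 -> value=29 (bin 011101); offset now 6 = byte 0 bit 6; 18 bits remain
Read 2: bits[6:15] width=9 -> value=247 (bin 011110111); offset now 15 = byte 1 bit 7; 9 bits remain

Answer: 9 0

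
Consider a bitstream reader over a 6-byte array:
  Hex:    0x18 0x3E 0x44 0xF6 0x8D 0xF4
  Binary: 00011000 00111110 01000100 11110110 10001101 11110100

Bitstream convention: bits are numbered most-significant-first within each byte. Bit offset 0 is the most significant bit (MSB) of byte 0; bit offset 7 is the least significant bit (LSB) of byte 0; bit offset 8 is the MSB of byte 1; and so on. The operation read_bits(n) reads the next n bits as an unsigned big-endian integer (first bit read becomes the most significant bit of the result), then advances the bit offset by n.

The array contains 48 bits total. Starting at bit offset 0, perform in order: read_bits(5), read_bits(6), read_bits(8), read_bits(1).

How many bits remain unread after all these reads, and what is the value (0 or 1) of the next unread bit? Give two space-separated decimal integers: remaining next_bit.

Answer: 28 0

Derivation:
Read 1: bits[0:5] width=5 -> value=3 (bin 00011); offset now 5 = byte 0 bit 5; 43 bits remain
Read 2: bits[5:11] width=6 -> value=1 (bin 000001); offset now 11 = byte 1 bit 3; 37 bits remain
Read 3: bits[11:19] width=8 -> value=242 (bin 11110010); offset now 19 = byte 2 bit 3; 29 bits remain
Read 4: bits[19:20] width=1 -> value=0 (bin 0); offset now 20 = byte 2 bit 4; 28 bits remain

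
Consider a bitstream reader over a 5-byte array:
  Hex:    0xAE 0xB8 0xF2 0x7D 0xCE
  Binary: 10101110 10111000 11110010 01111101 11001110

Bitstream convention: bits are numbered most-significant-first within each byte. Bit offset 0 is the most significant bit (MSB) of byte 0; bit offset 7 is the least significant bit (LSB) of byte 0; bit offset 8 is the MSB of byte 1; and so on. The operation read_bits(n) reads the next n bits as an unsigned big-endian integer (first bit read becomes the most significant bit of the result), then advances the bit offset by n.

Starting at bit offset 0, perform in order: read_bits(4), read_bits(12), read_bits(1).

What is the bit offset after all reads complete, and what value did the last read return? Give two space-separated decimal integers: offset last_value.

Answer: 17 1

Derivation:
Read 1: bits[0:4] width=4 -> value=10 (bin 1010); offset now 4 = byte 0 bit 4; 36 bits remain
Read 2: bits[4:16] width=12 -> value=3768 (bin 111010111000); offset now 16 = byte 2 bit 0; 24 bits remain
Read 3: bits[16:17] width=1 -> value=1 (bin 1); offset now 17 = byte 2 bit 1; 23 bits remain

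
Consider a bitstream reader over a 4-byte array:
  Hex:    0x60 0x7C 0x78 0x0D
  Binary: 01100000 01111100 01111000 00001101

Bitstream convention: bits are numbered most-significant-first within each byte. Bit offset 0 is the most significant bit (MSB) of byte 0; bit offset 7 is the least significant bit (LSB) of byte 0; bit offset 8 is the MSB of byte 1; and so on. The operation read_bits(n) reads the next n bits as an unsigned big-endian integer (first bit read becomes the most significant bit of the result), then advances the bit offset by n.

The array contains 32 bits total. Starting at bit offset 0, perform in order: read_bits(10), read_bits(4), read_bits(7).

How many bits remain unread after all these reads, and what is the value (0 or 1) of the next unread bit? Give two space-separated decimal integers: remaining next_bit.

Read 1: bits[0:10] width=10 -> value=385 (bin 0110000001); offset now 10 = byte 1 bit 2; 22 bits remain
Read 2: bits[10:14] width=4 -> value=15 (bin 1111); offset now 14 = byte 1 bit 6; 18 bits remain
Read 3: bits[14:21] width=7 -> value=15 (bin 0001111); offset now 21 = byte 2 bit 5; 11 bits remain

Answer: 11 0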